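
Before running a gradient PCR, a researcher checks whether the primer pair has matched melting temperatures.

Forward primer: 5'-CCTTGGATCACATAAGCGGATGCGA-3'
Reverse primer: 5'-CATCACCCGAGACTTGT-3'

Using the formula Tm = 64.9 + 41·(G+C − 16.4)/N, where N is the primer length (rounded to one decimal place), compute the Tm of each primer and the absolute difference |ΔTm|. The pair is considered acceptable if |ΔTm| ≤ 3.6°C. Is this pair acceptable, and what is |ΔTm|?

|ΔTm| = 12.2°C; the pair is not acceptable.

Forward: G+C = 13, N = 25 → Tm = 64.9 + 41·(13 − 16.4)/25 = 59.3°C.
Reverse: G+C = 9, N = 17 → Tm = 64.9 + 41·(9 − 16.4)/17 = 47.1°C.
|ΔTm| = |59.3 − 47.1| = 12.2°C, > 3.6°C.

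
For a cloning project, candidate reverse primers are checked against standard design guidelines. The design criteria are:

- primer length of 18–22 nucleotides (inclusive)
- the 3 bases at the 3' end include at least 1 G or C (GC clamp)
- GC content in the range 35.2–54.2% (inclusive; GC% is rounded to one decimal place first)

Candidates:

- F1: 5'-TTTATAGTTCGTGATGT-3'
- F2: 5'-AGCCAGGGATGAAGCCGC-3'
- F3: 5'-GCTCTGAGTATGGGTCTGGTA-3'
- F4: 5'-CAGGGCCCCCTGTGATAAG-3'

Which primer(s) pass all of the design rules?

F1 (17 nt, A=3 T=9 G=4 C=1): length 17, outside 18–22 ✗; 3' end TGT has 1 G/C ✓; GC 5/17 = 29.4%, outside 35.2–54.2% ✗ — fails.
F2 (18 nt, A=5 T=1 G=7 C=5): length 18 ✓; 3' end CGC has 3 G/C ✓; GC 12/18 = 66.7%, outside 35.2–54.2% ✗ — fails.
F3 (21 nt, A=3 T=7 G=8 C=3): length 21 ✓; 3' end GTA has 1 G/C ✓; GC 11/21 = 52.4% ✓ — passes.
F4 (19 nt, A=4 T=3 G=6 C=6): length 19 ✓; 3' end AAG has 1 G/C ✓; GC 12/19 = 63.2%, outside 35.2–54.2% ✗ — fails.

F3 only.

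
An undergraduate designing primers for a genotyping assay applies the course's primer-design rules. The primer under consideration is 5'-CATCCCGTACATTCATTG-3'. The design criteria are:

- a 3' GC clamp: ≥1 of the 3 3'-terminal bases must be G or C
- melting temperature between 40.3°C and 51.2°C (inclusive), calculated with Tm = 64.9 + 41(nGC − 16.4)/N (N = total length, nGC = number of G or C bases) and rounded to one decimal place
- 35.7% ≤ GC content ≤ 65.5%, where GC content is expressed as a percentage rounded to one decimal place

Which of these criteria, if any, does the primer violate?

Base counts: A=4, T=6, G=2, C=6 (length 18).
GC clamp: 3' end TTG has 1 G/C ✓
Tm: Tm = 64.9 + 41·(8 − 16.4)/18 = 45.8°C ✓
GC content: GC 8/18 = 44.4% ✓

Meets all criteria.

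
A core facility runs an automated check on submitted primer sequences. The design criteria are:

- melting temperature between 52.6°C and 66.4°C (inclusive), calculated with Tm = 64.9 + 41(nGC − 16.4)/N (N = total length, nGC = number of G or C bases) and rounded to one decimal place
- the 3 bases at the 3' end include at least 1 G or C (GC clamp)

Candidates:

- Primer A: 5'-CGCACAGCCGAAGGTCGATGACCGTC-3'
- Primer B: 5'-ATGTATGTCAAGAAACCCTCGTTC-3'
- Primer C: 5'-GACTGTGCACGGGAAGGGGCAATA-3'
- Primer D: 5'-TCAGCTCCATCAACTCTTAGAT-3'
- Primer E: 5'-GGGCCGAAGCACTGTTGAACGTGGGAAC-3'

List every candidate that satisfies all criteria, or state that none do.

Primer A, Primer B and Primer E.

Primer A (26 nt, A=6 T=3 G=8 C=9): Tm = 64.9 + 41·(17 − 16.4)/26 = 65.8°C ✓; 3' end GTC has 2 G/C ✓ — passes.
Primer B (24 nt, A=7 T=7 G=4 C=6): Tm = 64.9 + 41·(10 − 16.4)/24 = 54.0°C ✓; 3' end TTC has 1 G/C ✓ — passes.
Primer C (24 nt, A=7 T=3 G=10 C=4): Tm = 64.9 + 41·(14 − 16.4)/24 = 60.8°C ✓; 3' end ATA has 0 G/C, need ≥1 ✗ — fails.
Primer D (22 nt, A=6 T=7 G=2 C=7): Tm = 64.9 + 41·(9 − 16.4)/22 = 51.1°C, outside 52.6–66.4°C ✗; 3' end GAT has 1 G/C ✓ — fails.
Primer E (28 nt, A=7 T=4 G=11 C=6): Tm = 64.9 + 41·(17 − 16.4)/28 = 65.8°C ✓; 3' end AAC has 1 G/C ✓ — passes.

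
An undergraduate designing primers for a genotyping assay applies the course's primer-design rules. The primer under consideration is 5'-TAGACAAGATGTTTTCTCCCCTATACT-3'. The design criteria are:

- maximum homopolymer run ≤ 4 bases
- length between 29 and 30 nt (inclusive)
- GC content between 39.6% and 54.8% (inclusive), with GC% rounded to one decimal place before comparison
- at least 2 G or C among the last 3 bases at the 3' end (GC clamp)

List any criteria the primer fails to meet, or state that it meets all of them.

Base counts: A=7, T=10, G=3, C=7 (length 27).
homopolymer run: longest run = 4 ✓
length: length 27, outside 29–30 ✗
GC content: GC 10/27 = 37.0%, outside 39.6–54.8% ✗
GC clamp: 3' end ACT has 1 G/C, need ≥2 ✗

Fails: length, GC content, GC clamp.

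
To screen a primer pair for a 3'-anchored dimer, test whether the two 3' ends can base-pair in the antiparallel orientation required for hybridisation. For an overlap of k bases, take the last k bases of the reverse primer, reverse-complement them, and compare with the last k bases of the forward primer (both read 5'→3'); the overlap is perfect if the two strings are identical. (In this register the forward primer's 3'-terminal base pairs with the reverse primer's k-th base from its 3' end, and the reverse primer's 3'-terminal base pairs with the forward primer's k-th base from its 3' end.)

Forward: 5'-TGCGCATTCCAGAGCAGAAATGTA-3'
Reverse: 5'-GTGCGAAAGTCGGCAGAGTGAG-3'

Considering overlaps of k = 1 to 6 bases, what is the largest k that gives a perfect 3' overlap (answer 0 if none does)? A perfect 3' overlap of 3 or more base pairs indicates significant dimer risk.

Longest perfect overlap: 0 complementary base pairs; below the dimer-risk threshold (threshold 3).

Last 6 bases (5'→3') — forward …AATGTA, reverse …AGTGAG.
Reverse complement of the reverse primer's last 6 bases: CTCACT; its first k bases are the reverse complement of the reverse primer's last k bases, so a perfect k-base overlap needs the forward primer's last k bases to equal them.
Comparing (forward last k vs required): k=1: A vs C ✗; k=2: TA vs CT ✗; k=3: GTA vs CTC ✗; k=4: TGTA vs CTCA ✗; k=5: ATGTA vs CTCAC ✗; k=6: AATGTA vs CTCACT ✗.
No overlap length from 1 to 6 is perfect, so the longest perfect 3' overlap is 0.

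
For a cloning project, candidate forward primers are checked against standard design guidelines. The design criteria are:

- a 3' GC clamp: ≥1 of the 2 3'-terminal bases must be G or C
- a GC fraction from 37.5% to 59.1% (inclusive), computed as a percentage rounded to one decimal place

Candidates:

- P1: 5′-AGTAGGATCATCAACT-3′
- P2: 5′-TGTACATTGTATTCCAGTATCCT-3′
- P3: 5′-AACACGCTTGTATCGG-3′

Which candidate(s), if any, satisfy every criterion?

P1 (16 nt, A=6 T=4 G=3 C=3): 3' end CT has 1 G/C ✓; GC 6/16 = 37.5% ✓ — passes.
P2 (23 nt, A=5 T=10 G=3 C=5): 3' end CT has 1 G/C ✓; GC 8/23 = 34.8%, outside 37.5–59.1% ✗ — fails.
P3 (16 nt, A=4 T=4 G=4 C=4): 3' end GG has 2 G/C ✓; GC 8/16 = 50.0% ✓ — passes.

P1 and P3.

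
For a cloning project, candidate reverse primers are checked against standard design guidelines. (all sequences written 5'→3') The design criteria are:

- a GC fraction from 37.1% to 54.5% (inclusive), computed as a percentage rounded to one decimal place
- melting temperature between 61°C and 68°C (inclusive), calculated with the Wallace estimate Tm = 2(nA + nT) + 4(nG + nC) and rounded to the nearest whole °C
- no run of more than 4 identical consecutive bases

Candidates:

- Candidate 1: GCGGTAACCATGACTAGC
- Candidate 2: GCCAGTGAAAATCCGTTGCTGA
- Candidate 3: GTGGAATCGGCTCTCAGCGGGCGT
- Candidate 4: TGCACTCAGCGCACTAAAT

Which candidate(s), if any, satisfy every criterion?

Candidate 1 (18 nt, A=5 T=3 G=5 C=5): GC 10/18 = 55.6%, outside 37.1–54.5% ✗; Tm = 2·8 + 4·10 = 56°C, outside 61–68°C ✗; longest run = 2 ✓ — fails.
Candidate 2 (22 nt, A=6 T=5 G=6 C=5): GC 11/22 = 50.0% ✓; Tm = 2·11 + 4·11 = 66°C ✓; longest run = 4 ✓ — passes.
Candidate 3 (24 nt, A=3 T=5 G=10 C=6): GC 16/24 = 66.7%, outside 37.1–54.5% ✗; Tm = 2·8 + 4·16 = 80°C, outside 61–68°C ✗; longest run = 3 ✓ — fails.
Candidate 4 (19 nt, A=6 T=4 G=3 C=6): GC 9/19 = 47.4% ✓; Tm = 2·10 + 4·9 = 56°C, outside 61–68°C ✗; longest run = 3 ✓ — fails.

Candidate 2 only.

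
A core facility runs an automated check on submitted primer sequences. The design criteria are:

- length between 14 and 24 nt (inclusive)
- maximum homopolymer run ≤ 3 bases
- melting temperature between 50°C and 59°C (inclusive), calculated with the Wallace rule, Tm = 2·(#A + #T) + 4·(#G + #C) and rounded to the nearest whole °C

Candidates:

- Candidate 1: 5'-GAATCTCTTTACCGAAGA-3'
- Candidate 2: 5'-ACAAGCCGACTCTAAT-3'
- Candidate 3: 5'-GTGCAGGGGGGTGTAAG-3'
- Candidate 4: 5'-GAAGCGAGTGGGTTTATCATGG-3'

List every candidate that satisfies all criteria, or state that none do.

Candidate 1 (18 nt, A=6 T=5 G=3 C=4): length 18 ✓; longest run = 3 ✓; Tm = 2·11 + 4·7 = 50°C ✓ — passes.
Candidate 2 (16 nt, A=6 T=3 G=2 C=5): length 16 ✓; longest run = 2 ✓; Tm = 2·9 + 4·7 = 46°C, outside 50–59°C ✗ — fails.
Candidate 3 (17 nt, A=3 T=3 G=10 C=1): length 17 ✓; longest run = 6, exceeds 3 ✗; Tm = 2·6 + 4·11 = 56°C ✓ — fails.
Candidate 4 (22 nt, A=5 T=6 G=9 C=2): length 22 ✓; longest run = 3 ✓; Tm = 2·11 + 4·11 = 66°C, outside 50–59°C ✗ — fails.

Candidate 1 only.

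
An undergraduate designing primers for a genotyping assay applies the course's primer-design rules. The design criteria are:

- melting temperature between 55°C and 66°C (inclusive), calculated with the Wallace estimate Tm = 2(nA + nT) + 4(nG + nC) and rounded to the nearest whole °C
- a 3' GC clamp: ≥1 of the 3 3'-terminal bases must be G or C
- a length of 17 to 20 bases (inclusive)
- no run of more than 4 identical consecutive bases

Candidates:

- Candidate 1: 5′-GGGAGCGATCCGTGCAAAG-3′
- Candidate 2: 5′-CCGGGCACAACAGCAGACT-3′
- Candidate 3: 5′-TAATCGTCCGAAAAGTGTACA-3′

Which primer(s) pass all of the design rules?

Candidate 1 (19 nt, A=5 T=2 G=8 C=4): Tm = 2·7 + 4·12 = 62°C ✓; 3' end AAG has 1 G/C ✓; length 19 ✓; longest run = 3 ✓ — passes.
Candidate 2 (19 nt, A=6 T=1 G=5 C=7): Tm = 2·7 + 4·12 = 62°C ✓; 3' end ACT has 1 G/C ✓; length 19 ✓; longest run = 3 ✓ — passes.
Candidate 3 (21 nt, A=8 T=5 G=4 C=4): Tm = 2·13 + 4·8 = 58°C ✓; 3' end ACA has 1 G/C ✓; length 21, outside 17–20 ✗; longest run = 4 ✓ — fails.

Candidate 1 and Candidate 2.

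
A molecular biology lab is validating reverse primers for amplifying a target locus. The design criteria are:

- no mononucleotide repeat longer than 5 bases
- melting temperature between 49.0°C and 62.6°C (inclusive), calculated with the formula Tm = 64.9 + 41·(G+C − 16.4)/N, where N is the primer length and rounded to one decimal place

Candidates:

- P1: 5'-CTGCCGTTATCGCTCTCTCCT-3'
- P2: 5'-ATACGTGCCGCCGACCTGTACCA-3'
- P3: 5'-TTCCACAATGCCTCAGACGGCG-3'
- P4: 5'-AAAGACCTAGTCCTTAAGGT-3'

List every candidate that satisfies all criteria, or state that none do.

P1, P2 and P3.

P1 (21 nt, A=1 T=8 G=3 C=9): longest run = 2 ✓; Tm = 64.9 + 41·(12 − 16.4)/21 = 56.3°C ✓ — passes.
P2 (23 nt, A=5 T=4 G=5 C=9): longest run = 2 ✓; Tm = 64.9 + 41·(14 − 16.4)/23 = 60.6°C ✓ — passes.
P3 (22 nt, A=5 T=4 G=5 C=8): longest run = 2 ✓; Tm = 64.9 + 41·(13 − 16.4)/22 = 58.6°C ✓ — passes.
P4 (20 nt, A=7 T=5 G=4 C=4): longest run = 3 ✓; Tm = 64.9 + 41·(8 − 16.4)/20 = 47.7°C, outside 49.0–62.6°C ✗ — fails.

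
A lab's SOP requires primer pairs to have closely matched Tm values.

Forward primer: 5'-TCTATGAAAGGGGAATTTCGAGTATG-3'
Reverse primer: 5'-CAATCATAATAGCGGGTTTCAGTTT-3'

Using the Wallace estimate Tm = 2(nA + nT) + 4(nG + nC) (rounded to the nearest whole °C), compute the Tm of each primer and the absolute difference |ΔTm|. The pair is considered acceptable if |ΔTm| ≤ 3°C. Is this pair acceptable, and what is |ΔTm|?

|ΔTm| = 4°C; the pair is not acceptable.

Forward: A=8 T=8 G=8 C=2 → Tm = 2·16 + 4·10 = 72°C.
Reverse: A=7 T=9 G=5 C=4 → Tm = 2·16 + 4·9 = 68°C.
|ΔTm| = |72 − 68| = 4°C, > 3°C.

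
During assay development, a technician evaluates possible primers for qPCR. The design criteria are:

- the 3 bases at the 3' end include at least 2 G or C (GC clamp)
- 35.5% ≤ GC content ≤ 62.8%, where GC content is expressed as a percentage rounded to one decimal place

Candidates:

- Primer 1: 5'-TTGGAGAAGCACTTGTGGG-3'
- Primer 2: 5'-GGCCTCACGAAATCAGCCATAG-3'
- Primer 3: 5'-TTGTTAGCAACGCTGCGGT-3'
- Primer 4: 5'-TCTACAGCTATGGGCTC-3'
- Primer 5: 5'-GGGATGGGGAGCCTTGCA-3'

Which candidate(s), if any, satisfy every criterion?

Primer 1, Primer 3 and Primer 4.

Primer 1 (19 nt, A=4 T=5 G=8 C=2): 3' end GGG has 3 G/C ✓; GC 10/19 = 52.6% ✓ — passes.
Primer 2 (22 nt, A=7 T=3 G=5 C=7): 3' end TAG has 1 G/C, need ≥2 ✗; GC 12/22 = 54.5% ✓ — fails.
Primer 3 (19 nt, A=3 T=6 G=6 C=4): 3' end GGT has 2 G/C ✓; GC 10/19 = 52.6% ✓ — passes.
Primer 4 (17 nt, A=3 T=5 G=4 C=5): 3' end CTC has 2 G/C ✓; GC 9/17 = 52.9% ✓ — passes.
Primer 5 (18 nt, A=3 T=3 G=9 C=3): 3' end GCA has 2 G/C ✓; GC 12/18 = 66.7%, outside 35.5–62.8% ✗ — fails.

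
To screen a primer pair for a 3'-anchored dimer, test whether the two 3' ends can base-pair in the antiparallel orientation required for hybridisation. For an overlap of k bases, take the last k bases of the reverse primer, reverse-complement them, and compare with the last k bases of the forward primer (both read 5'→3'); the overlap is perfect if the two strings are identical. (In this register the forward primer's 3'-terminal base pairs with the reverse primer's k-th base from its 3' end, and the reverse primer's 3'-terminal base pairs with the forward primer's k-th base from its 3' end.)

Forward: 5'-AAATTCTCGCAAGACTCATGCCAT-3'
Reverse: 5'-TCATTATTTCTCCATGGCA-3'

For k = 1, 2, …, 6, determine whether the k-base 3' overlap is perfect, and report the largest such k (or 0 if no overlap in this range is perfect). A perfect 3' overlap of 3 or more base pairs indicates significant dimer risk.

Longest perfect overlap: 6 complementary base pairs; significant dimer risk (threshold 3).

Last 6 bases (5'→3') — forward …TGCCAT, reverse …ATGGCA.
Reverse complement of the reverse primer's last 6 bases: TGCCAT; its first k bases are the reverse complement of the reverse primer's last k bases, so a perfect k-base overlap needs the forward primer's last k bases to equal them.
Comparing (forward last k vs required): k=1: T vs T ✓; k=2: AT vs TG ✗; k=3: CAT vs TGC ✗; k=4: CCAT vs TGCC ✗; k=5: GCCAT vs TGCCA ✗; k=6: TGCCAT vs TGCCAT ✓.
Perfect overlaps at k = 1, 6; the largest is 6.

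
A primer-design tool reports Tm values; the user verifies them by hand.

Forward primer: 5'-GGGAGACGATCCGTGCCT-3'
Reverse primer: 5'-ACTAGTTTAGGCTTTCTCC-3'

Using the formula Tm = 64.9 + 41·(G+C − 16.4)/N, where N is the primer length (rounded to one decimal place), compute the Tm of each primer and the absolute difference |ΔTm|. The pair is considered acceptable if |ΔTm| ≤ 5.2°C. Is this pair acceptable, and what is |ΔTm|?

Forward: G+C = 12, N = 18 → Tm = 64.9 + 41·(12 − 16.4)/18 = 54.9°C.
Reverse: G+C = 8, N = 19 → Tm = 64.9 + 41·(8 − 16.4)/19 = 46.8°C.
|ΔTm| = |54.9 − 46.8| = 8.1°C, > 5.2°C.

|ΔTm| = 8.1°C; the pair is not acceptable.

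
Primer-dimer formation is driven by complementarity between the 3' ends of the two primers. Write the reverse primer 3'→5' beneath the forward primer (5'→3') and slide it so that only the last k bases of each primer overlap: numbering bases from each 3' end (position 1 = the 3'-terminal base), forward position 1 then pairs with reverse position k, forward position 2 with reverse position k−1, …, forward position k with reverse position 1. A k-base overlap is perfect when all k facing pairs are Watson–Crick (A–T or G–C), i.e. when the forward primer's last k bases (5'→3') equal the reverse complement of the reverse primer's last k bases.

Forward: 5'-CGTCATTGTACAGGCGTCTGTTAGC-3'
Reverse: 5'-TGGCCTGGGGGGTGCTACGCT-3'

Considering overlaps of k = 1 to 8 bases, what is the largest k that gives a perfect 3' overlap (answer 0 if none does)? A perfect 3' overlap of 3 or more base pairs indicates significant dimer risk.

Last 8 bases (5'→3') — forward …CTGTTAGC, reverse …GCTACGCT.
Reverse complement of the reverse primer's last 8 bases: AGCGTAGC; its first k bases are the reverse complement of the reverse primer's last k bases, so a perfect k-base overlap needs the forward primer's last k bases to equal them.
Comparing (forward last k vs required): k=1: C vs A ✗; k=2: GC vs AG ✗; k=3: AGC vs AGC ✓; k=4: TAGC vs AGCG ✗; k=5: TTAGC vs AGCGT ✗; k=6: GTTAGC vs AGCGTA ✗; k=7: TGTTAGC vs AGCGTAG ✗; k=8: CTGTTAGC vs AGCGTAGC ✗.
Only k = 3 is perfect, so the longest perfect 3' overlap is 3.

Longest perfect overlap: 3 complementary base pairs; significant dimer risk (threshold 3).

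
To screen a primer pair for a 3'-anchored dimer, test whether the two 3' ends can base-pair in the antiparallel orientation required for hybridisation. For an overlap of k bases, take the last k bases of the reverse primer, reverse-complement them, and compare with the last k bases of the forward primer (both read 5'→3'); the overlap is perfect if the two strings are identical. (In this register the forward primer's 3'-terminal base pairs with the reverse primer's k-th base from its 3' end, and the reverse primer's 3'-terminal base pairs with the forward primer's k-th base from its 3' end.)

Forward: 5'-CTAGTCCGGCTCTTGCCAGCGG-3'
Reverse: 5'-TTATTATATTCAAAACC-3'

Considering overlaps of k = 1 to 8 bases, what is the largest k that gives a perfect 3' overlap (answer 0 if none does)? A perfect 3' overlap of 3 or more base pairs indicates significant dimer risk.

Last 8 bases (5'→3') — forward …GCCAGCGG, reverse …TCAAAACC.
Reverse complement of the reverse primer's last 8 bases: GGTTTTGA; its first k bases are the reverse complement of the reverse primer's last k bases, so a perfect k-base overlap needs the forward primer's last k bases to equal them.
Comparing (forward last k vs required): k=1: G vs G ✓; k=2: GG vs GG ✓; k=3: CGG vs GGT ✗; k=4: GCGG vs GGTT ✗; k=5: AGCGG vs GGTTT ✗; k=6: CAGCGG vs GGTTTT ✗; k=7: CCAGCGG vs GGTTTTG ✗; k=8: GCCAGCGG vs GGTTTTGA ✗.
Perfect overlaps at k = 1, 2; the largest is 2.

Longest perfect overlap: 2 complementary base pairs; below the dimer-risk threshold (threshold 3).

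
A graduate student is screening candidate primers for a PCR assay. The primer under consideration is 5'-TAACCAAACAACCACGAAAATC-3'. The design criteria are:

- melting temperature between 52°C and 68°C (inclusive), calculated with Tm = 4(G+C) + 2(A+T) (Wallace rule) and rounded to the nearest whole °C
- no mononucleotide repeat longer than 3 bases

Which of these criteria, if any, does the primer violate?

Fails: homopolymer run.

Base counts: A=12, T=2, G=1, C=7 (length 22).
Tm: Tm = 2·14 + 4·8 = 60°C ✓
homopolymer run: longest run = 4, exceeds 3 ✗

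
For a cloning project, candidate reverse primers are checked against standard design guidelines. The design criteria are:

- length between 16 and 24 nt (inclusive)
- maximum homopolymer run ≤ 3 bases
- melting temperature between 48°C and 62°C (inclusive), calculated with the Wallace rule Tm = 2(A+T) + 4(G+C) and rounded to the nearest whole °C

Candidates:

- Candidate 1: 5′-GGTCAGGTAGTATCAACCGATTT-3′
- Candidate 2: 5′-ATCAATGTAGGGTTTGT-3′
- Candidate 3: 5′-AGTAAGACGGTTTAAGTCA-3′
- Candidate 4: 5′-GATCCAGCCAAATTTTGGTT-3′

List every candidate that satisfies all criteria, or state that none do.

Candidate 1 (23 nt, A=6 T=7 G=6 C=4): length 23 ✓; longest run = 3 ✓; Tm = 2·13 + 4·10 = 66°C, outside 48–62°C ✗ — fails.
Candidate 2 (17 nt, A=4 T=7 G=5 C=1): length 17 ✓; longest run = 3 ✓; Tm = 2·11 + 4·6 = 46°C, outside 48–62°C ✗ — fails.
Candidate 3 (19 nt, A=7 T=5 G=5 C=2): length 19 ✓; longest run = 3 ✓; Tm = 2·12 + 4·7 = 52°C ✓ — passes.
Candidate 4 (20 nt, A=5 T=7 G=4 C=4): length 20 ✓; longest run = 4, exceeds 3 ✗; Tm = 2·12 + 4·8 = 56°C ✓ — fails.

Candidate 3 only.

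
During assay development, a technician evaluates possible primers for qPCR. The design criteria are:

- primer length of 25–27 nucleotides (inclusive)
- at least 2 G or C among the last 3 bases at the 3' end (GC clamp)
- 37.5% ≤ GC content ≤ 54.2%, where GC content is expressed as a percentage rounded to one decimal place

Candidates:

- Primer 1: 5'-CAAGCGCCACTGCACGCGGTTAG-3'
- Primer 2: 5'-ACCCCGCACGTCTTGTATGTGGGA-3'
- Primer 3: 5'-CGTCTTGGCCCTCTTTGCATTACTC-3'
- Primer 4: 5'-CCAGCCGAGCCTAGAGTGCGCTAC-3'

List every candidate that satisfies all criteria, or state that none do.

Primer 1 (23 nt, A=5 T=3 G=7 C=8): length 23, outside 25–27 ✗; 3' end TAG has 1 G/C, need ≥2 ✗; GC 15/23 = 65.2%, outside 37.5–54.2% ✗ — fails.
Primer 2 (24 nt, A=4 T=6 G=7 C=7): length 24, outside 25–27 ✗; 3' end GGA has 2 G/C ✓; GC 14/24 = 58.3%, outside 37.5–54.2% ✗ — fails.
Primer 3 (25 nt, A=2 T=10 G=4 C=9): length 25 ✓; 3' end CTC has 2 G/C ✓; GC 13/25 = 52.0% ✓ — passes.
Primer 4 (24 nt, A=5 T=3 G=7 C=9): length 24, outside 25–27 ✗; 3' end TAC has 1 G/C, need ≥2 ✗; GC 16/24 = 66.7%, outside 37.5–54.2% ✗ — fails.

Primer 3 only.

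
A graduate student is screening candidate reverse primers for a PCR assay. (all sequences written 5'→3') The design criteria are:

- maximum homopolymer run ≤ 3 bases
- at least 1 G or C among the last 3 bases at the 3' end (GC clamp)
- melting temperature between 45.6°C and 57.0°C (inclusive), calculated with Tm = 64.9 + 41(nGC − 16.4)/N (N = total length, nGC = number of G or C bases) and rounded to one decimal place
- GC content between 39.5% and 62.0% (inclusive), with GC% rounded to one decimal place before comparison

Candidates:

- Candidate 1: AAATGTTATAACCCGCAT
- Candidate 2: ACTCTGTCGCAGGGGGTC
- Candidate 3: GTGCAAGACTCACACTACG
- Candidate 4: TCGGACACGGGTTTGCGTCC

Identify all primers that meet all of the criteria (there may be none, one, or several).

Candidate 1 (18 nt, A=7 T=5 G=2 C=4): longest run = 3 ✓; 3' end CAT has 1 G/C ✓; Tm = 64.9 + 41·(6 − 16.4)/18 = 41.2°C, outside 45.6–57.0°C ✗; GC 6/18 = 33.3%, outside 39.5–62.0% ✗ — fails.
Candidate 2 (18 nt, A=2 T=4 G=7 C=5): longest run = 5, exceeds 3 ✗; 3' end GTC has 2 G/C ✓; Tm = 64.9 + 41·(12 − 16.4)/18 = 54.9°C ✓; GC 12/18 = 66.7%, outside 39.5–62.0% ✗ — fails.
Candidate 3 (19 nt, A=6 T=3 G=4 C=6): longest run = 2 ✓; 3' end ACG has 2 G/C ✓; Tm = 64.9 + 41·(10 − 16.4)/19 = 51.1°C ✓; GC 10/19 = 52.6% ✓ — passes.
Candidate 4 (20 nt, A=2 T=5 G=7 C=6): longest run = 3 ✓; 3' end TCC has 2 G/C ✓; Tm = 64.9 + 41·(13 − 16.4)/20 = 57.9°C, outside 45.6–57.0°C ✗; GC 13/20 = 65.0%, outside 39.5–62.0% ✗ — fails.

Candidate 3 only.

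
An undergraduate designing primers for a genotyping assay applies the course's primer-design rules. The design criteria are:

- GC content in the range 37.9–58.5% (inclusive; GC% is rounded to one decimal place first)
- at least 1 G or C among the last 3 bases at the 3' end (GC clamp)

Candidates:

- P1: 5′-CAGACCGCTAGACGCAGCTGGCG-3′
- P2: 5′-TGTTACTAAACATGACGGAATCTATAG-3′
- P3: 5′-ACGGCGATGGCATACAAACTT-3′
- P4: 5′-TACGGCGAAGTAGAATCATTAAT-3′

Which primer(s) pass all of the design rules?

P1 (23 nt, A=5 T=2 G=8 C=8): GC 16/23 = 69.6%, outside 37.9–58.5% ✗; 3' end GCG has 3 G/C ✓ — fails.
P2 (27 nt, A=10 T=8 G=5 C=4): GC 9/27 = 33.3%, outside 37.9–58.5% ✗; 3' end TAG has 1 G/C ✓ — fails.
P3 (21 nt, A=7 T=4 G=5 C=5): GC 10/21 = 47.6% ✓; 3' end CTT has 1 G/C ✓ — passes.
P4 (23 nt, A=9 T=6 G=5 C=3): GC 8/23 = 34.8%, outside 37.9–58.5% ✗; 3' end AAT has 0 G/C, need ≥1 ✗ — fails.

P3 only.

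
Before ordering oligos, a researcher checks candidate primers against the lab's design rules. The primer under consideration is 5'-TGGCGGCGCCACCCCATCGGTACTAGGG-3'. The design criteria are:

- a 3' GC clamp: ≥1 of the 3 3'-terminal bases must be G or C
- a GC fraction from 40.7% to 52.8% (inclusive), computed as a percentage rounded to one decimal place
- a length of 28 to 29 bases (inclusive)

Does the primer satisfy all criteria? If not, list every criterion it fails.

Fails: GC content.

Base counts: A=4, T=4, G=10, C=10 (length 28).
GC clamp: 3' end GGG has 3 G/C ✓
GC content: GC 20/28 = 71.4%, outside 40.7–52.8% ✗
length: length 28 ✓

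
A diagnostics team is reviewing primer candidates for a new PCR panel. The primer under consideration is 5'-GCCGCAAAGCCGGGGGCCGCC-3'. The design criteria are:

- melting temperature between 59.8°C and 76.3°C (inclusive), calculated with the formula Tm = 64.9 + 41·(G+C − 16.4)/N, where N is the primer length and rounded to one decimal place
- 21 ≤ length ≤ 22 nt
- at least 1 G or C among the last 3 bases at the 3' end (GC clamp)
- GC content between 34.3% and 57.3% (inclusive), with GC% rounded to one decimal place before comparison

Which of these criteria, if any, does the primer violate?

Fails: GC content.

Base counts: A=3, T=0, G=9, C=9 (length 21).
Tm: Tm = 64.9 + 41·(18 − 16.4)/21 = 68.0°C ✓
length: length 21 ✓
GC clamp: 3' end GCC has 3 G/C ✓
GC content: GC 18/21 = 85.7%, outside 34.3–57.3% ✗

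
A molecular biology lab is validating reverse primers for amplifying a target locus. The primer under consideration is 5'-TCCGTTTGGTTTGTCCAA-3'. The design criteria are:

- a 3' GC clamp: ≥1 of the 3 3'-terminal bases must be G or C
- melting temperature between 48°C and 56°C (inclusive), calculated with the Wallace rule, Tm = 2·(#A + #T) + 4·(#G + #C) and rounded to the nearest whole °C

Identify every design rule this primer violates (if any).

Meets all criteria.

Base counts: A=2, T=8, G=4, C=4 (length 18).
GC clamp: 3' end CAA has 1 G/C ✓
Tm: Tm = 2·10 + 4·8 = 52°C ✓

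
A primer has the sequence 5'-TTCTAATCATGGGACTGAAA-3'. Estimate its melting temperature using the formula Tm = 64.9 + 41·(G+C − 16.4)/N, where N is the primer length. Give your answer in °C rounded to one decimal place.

Base counts: A=7, T=6, G=4, C=3; G+C = 7, N = 20.
Tm = 64.9 + 41·(7 − 16.4)/20 = 64.9 + -385.40/20 = 45.6°C.

45.6°C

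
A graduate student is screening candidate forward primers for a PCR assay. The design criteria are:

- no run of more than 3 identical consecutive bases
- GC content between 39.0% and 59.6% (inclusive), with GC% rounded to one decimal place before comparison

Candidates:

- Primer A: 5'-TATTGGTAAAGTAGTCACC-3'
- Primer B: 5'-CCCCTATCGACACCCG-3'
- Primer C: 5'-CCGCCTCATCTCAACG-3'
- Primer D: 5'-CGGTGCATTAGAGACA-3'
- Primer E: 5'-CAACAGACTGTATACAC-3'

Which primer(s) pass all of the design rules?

Primer A (19 nt, A=6 T=6 G=4 C=3): longest run = 3 ✓; GC 7/19 = 36.8%, outside 39.0–59.6% ✗ — fails.
Primer B (16 nt, A=3 T=2 G=2 C=9): longest run = 4, exceeds 3 ✗; GC 11/16 = 68.8%, outside 39.0–59.6% ✗ — fails.
Primer C (16 nt, A=3 T=3 G=2 C=8): longest run = 2 ✓; GC 10/16 = 62.5%, outside 39.0–59.6% ✗ — fails.
Primer D (16 nt, A=5 T=3 G=5 C=3): longest run = 2 ✓; GC 8/16 = 50.0% ✓ — passes.
Primer E (17 nt, A=7 T=3 G=2 C=5): longest run = 2 ✓; GC 7/17 = 41.2% ✓ — passes.

Primer D and Primer E.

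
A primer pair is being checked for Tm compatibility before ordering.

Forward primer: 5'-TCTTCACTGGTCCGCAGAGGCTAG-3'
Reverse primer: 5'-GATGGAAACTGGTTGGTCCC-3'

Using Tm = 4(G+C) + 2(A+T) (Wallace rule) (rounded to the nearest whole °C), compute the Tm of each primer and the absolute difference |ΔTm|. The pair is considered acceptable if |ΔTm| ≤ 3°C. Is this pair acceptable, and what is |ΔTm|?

|ΔTm| = 14°C; the pair is not acceptable.

Forward: A=4 T=6 G=7 C=7 → Tm = 2·10 + 4·14 = 76°C.
Reverse: A=4 T=5 G=7 C=4 → Tm = 2·9 + 4·11 = 62°C.
|ΔTm| = |76 − 62| = 14°C, > 3°C.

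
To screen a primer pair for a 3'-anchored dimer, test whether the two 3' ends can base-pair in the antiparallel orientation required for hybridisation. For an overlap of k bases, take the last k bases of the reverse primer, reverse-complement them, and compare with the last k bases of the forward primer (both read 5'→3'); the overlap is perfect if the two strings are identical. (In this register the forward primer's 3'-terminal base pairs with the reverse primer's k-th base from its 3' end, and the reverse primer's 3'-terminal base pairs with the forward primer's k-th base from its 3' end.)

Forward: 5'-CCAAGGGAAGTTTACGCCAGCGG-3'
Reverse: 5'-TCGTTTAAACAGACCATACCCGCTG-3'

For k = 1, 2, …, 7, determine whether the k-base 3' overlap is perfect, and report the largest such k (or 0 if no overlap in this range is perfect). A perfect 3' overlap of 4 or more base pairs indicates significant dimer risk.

Longest perfect overlap: 6 complementary base pairs; significant dimer risk (threshold 4).

Last 7 bases (5'→3') — forward …CCAGCGG, reverse …CCCGCTG.
Reverse complement of the reverse primer's last 7 bases: CAGCGGG; its first k bases are the reverse complement of the reverse primer's last k bases, so a perfect k-base overlap needs the forward primer's last k bases to equal them.
Comparing (forward last k vs required): k=1: G vs C ✗; k=2: GG vs CA ✗; k=3: CGG vs CAG ✗; k=4: GCGG vs CAGC ✗; k=5: AGCGG vs CAGCG ✗; k=6: CAGCGG vs CAGCGG ✓; k=7: CCAGCGG vs CAGCGGG ✗.
Only k = 6 is perfect, so the longest perfect 3' overlap is 6.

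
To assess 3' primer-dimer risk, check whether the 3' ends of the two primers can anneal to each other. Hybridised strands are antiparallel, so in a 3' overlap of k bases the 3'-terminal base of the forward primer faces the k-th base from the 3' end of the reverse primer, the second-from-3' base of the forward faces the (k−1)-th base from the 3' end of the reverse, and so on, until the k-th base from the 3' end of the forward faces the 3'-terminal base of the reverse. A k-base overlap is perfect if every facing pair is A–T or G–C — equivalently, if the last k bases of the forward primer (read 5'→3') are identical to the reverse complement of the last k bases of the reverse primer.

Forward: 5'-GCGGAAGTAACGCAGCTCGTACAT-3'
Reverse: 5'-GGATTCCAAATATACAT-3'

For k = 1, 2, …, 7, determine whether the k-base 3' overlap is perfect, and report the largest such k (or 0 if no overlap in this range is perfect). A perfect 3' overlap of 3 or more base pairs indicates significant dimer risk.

Longest perfect overlap: 2 complementary base pairs; below the dimer-risk threshold (threshold 3).

Last 7 bases (5'→3') — forward …CGTACAT, reverse …TATACAT.
Reverse complement of the reverse primer's last 7 bases: ATGTATA; its first k bases are the reverse complement of the reverse primer's last k bases, so a perfect k-base overlap needs the forward primer's last k bases to equal them.
Comparing (forward last k vs required): k=1: T vs A ✗; k=2: AT vs AT ✓; k=3: CAT vs ATG ✗; k=4: ACAT vs ATGT ✗; k=5: TACAT vs ATGTA ✗; k=6: GTACAT vs ATGTAT ✗; k=7: CGTACAT vs ATGTATA ✗.
Only k = 2 is perfect, so the longest perfect 3' overlap is 2.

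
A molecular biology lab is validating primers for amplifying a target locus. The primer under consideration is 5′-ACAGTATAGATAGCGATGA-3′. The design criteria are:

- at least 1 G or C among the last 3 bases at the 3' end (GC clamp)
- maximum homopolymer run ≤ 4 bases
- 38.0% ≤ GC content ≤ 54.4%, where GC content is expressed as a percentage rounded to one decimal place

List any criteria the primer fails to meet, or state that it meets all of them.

Fails: GC content.

Base counts: A=8, T=4, G=5, C=2 (length 19).
GC clamp: 3' end TGA has 1 G/C ✓
homopolymer run: longest run = 1 ✓
GC content: GC 7/19 = 36.8%, outside 38.0–54.4% ✗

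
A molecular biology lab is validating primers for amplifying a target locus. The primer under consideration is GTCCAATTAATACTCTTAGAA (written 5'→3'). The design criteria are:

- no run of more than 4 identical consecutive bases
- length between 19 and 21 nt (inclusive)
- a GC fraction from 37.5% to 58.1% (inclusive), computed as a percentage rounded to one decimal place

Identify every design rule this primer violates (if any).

Base counts: A=8, T=7, G=2, C=4 (length 21).
homopolymer run: longest run = 2 ✓
length: length 21 ✓
GC content: GC 6/21 = 28.6%, outside 37.5–58.1% ✗

Fails: GC content.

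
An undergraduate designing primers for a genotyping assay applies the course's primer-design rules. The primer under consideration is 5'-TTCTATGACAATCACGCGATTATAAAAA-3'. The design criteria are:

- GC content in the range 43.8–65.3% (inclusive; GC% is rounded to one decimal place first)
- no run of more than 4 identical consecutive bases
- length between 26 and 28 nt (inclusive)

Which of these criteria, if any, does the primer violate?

Base counts: A=12, T=8, G=3, C=5 (length 28).
GC content: GC 8/28 = 28.6%, outside 43.8–65.3% ✗
homopolymer run: longest run = 5, exceeds 4 ✗
length: length 28 ✓

Fails: GC content, homopolymer run.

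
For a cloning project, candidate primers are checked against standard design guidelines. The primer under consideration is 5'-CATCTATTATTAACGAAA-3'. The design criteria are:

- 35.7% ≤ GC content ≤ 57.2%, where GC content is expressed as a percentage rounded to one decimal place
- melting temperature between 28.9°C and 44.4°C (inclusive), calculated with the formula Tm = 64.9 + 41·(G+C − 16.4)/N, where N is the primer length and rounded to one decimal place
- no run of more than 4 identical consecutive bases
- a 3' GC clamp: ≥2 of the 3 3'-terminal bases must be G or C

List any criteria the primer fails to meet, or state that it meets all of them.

Base counts: A=8, T=6, G=1, C=3 (length 18).
GC content: GC 4/18 = 22.2%, outside 35.7–57.2% ✗
Tm: Tm = 64.9 + 41·(4 − 16.4)/18 = 36.7°C ✓
homopolymer run: longest run = 3 ✓
GC clamp: 3' end AAA has 0 G/C, need ≥2 ✗

Fails: GC content, GC clamp.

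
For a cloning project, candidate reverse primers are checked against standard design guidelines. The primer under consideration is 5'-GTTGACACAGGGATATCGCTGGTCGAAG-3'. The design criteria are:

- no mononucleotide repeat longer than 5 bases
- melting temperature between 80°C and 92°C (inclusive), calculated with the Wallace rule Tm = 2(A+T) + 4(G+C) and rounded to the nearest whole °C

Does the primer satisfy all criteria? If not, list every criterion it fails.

Base counts: A=7, T=6, G=10, C=5 (length 28).
homopolymer run: longest run = 3 ✓
Tm: Tm = 2·13 + 4·15 = 86°C ✓

Meets all criteria.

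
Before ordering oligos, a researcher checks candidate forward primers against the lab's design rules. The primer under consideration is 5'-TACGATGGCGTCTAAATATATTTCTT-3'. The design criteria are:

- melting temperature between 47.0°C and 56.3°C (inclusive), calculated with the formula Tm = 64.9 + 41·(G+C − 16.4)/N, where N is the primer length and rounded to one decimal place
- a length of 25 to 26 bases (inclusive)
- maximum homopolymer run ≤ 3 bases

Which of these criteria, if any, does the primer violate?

Meets all criteria.

Base counts: A=7, T=11, G=4, C=4 (length 26).
Tm: Tm = 64.9 + 41·(8 − 16.4)/26 = 51.7°C ✓
length: length 26 ✓
homopolymer run: longest run = 3 ✓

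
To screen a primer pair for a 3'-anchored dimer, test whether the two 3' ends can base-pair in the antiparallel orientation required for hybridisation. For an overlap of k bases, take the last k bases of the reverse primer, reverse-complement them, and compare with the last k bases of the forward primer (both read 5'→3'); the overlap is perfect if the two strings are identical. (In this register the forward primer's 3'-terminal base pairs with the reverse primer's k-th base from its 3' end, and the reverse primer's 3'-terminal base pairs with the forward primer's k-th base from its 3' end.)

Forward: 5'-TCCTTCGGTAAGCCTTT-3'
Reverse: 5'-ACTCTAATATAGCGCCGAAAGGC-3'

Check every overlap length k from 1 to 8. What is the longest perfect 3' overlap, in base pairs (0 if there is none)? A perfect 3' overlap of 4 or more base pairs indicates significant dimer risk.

Last 8 bases (5'→3') — forward …AAGCCTTT, reverse …CGAAAGGC.
Reverse complement of the reverse primer's last 8 bases: GCCTTTCG; its first k bases are the reverse complement of the reverse primer's last k bases, so a perfect k-base overlap needs the forward primer's last k bases to equal them.
Comparing (forward last k vs required): k=1: T vs G ✗; k=2: TT vs GC ✗; k=3: TTT vs GCC ✗; k=4: CTTT vs GCCT ✗; k=5: CCTTT vs GCCTT ✗; k=6: GCCTTT vs GCCTTT ✓; k=7: AGCCTTT vs GCCTTTC ✗; k=8: AAGCCTTT vs GCCTTTCG ✗.
Only k = 6 is perfect, so the longest perfect 3' overlap is 6.

Longest perfect overlap: 6 complementary base pairs; significant dimer risk (threshold 4).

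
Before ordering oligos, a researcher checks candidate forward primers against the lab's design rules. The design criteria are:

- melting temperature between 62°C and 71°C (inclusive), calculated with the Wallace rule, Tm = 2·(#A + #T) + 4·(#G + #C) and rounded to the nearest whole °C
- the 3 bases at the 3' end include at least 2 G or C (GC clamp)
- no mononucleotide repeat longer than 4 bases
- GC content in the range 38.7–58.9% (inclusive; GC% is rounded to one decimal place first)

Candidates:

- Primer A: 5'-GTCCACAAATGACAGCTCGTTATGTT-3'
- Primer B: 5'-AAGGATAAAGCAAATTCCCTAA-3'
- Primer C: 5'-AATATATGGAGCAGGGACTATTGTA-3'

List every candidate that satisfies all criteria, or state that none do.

None of the candidates satisfy all criteria.

Primer A (26 nt, A=7 T=8 G=5 C=6): Tm = 2·15 + 4·11 = 74°C, outside 62–71°C ✗; 3' end GTT has 1 G/C, need ≥2 ✗; longest run = 3 ✓; GC 11/26 = 42.3% ✓ — fails.
Primer B (22 nt, A=11 T=4 G=3 C=4): Tm = 2·15 + 4·7 = 58°C, outside 62–71°C ✗; 3' end TAA has 0 G/C, need ≥2 ✗; longest run = 3 ✓; GC 7/22 = 31.8%, outside 38.7–58.9% ✗ — fails.
Primer C (25 nt, A=9 T=7 G=7 C=2): Tm = 2·16 + 4·9 = 68°C ✓; 3' end GTA has 1 G/C, need ≥2 ✗; longest run = 3 ✓; GC 9/25 = 36.0%, outside 38.7–58.9% ✗ — fails.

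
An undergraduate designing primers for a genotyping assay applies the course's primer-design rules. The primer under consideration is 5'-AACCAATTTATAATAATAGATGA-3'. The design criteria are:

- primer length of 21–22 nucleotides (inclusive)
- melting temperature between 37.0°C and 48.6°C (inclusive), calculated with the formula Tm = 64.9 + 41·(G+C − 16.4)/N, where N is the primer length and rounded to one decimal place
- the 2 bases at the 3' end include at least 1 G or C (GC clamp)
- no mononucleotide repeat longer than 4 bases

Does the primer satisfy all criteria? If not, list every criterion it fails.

Base counts: A=12, T=7, G=2, C=2 (length 23).
length: length 23, outside 21–22 ✗
Tm: Tm = 64.9 + 41·(4 − 16.4)/23 = 42.8°C ✓
GC clamp: 3' end GA has 1 G/C ✓
homopolymer run: longest run = 3 ✓

Fails: length.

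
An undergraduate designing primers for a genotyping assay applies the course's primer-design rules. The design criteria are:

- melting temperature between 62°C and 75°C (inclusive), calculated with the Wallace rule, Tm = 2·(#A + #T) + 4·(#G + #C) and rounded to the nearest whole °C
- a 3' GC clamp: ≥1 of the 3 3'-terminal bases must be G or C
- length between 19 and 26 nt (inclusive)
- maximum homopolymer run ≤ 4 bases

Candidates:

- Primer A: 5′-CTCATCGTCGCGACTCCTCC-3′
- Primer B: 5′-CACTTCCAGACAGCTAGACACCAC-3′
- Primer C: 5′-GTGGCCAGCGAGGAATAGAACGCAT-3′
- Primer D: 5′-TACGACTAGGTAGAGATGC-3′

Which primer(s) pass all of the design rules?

Primer A and Primer B.

Primer A (20 nt, A=2 T=5 G=3 C=10): Tm = 2·7 + 4·13 = 66°C ✓; 3' end TCC has 2 G/C ✓; length 20 ✓; longest run = 2 ✓ — passes.
Primer B (24 nt, A=8 T=3 G=3 C=10): Tm = 2·11 + 4·13 = 74°C ✓; 3' end CAC has 2 G/C ✓; length 24 ✓; longest run = 2 ✓ — passes.
Primer C (25 nt, A=8 T=3 G=9 C=5): Tm = 2·11 + 4·14 = 78°C, outside 62–75°C ✗; 3' end CAT has 1 G/C ✓; length 25 ✓; longest run = 2 ✓ — fails.
Primer D (19 nt, A=6 T=4 G=6 C=3): Tm = 2·10 + 4·9 = 56°C, outside 62–75°C ✗; 3' end TGC has 2 G/C ✓; length 19 ✓; longest run = 2 ✓ — fails.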